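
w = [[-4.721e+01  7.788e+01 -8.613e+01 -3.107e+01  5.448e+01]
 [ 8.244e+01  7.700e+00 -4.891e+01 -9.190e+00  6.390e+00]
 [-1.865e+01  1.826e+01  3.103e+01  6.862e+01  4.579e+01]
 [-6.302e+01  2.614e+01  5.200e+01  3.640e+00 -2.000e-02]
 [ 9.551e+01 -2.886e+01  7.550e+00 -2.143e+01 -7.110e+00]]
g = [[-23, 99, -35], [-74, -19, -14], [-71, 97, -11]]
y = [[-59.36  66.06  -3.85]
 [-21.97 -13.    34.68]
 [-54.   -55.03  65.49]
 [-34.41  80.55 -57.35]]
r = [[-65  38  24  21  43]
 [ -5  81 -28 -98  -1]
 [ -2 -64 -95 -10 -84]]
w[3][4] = -0.02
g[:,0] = [-23, -74, -71]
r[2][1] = -64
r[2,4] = -84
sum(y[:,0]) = -169.73999999999998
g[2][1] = 97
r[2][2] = -95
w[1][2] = -48.91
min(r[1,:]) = -98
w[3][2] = 52.0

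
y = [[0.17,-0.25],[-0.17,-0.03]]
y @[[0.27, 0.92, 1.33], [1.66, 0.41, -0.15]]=[[-0.37, 0.05, 0.26], [-0.1, -0.17, -0.22]]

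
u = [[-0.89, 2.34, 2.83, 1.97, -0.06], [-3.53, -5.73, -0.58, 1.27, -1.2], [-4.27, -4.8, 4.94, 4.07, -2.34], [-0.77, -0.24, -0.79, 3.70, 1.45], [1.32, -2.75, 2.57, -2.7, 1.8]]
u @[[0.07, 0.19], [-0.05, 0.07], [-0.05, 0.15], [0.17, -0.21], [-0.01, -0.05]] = [[0.01, 0.01], [0.3, -1.37], [0.41, -1.14], [0.61, -1.13], [-0.38, 0.92]]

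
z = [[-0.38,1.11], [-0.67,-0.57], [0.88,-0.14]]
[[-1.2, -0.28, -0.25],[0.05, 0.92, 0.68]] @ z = [[0.42,-1.14], [-0.04,-0.56]]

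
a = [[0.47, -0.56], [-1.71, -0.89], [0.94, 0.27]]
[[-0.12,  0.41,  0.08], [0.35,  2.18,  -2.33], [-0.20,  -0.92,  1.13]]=a @ [[-0.22,-0.62,1.0], [0.03,-1.26,0.70]]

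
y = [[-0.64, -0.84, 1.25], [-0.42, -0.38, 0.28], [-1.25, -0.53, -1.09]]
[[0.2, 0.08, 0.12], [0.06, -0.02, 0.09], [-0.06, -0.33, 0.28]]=y@[[-0.02, 0.03, -0.20], [-0.06, 0.16, -0.02], [0.11, 0.19, -0.02]]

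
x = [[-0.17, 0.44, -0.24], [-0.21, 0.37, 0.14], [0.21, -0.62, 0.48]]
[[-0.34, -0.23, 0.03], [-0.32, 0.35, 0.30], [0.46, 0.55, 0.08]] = x @ [[0.05, -0.58, -1.21], [-0.81, 0.06, -0.09], [-0.1, 1.47, 0.58]]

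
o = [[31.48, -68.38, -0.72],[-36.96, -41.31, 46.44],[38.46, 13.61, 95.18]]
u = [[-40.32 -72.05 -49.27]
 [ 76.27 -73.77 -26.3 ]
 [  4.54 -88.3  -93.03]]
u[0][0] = -40.32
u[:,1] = [-72.05, -73.77, -88.3]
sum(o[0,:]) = -37.61999999999999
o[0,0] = 31.48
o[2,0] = 38.46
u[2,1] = -88.3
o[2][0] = 38.46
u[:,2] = [-49.27, -26.3, -93.03]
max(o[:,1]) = 13.61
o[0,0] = 31.48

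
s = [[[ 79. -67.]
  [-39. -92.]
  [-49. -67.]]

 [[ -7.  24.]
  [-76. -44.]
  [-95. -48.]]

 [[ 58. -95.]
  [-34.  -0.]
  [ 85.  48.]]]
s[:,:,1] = [[-67.0, -92.0, -67.0], [24.0, -44.0, -48.0], [-95.0, -0.0, 48.0]]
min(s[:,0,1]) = -95.0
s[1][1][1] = -44.0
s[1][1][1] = -44.0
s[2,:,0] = [58.0, -34.0, 85.0]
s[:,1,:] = [[-39.0, -92.0], [-76.0, -44.0], [-34.0, -0.0]]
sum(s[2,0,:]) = -37.0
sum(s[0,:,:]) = -235.0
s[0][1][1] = -92.0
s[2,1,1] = -0.0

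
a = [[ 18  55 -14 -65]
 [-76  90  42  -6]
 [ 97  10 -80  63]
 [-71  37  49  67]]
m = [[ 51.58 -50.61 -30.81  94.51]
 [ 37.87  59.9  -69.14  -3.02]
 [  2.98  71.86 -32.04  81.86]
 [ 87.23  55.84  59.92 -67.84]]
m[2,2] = -32.04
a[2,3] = 63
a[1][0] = -76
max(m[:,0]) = 87.23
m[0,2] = -30.81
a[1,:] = [-76, 90, 42, -6]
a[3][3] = 67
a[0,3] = -65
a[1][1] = 90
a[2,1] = 10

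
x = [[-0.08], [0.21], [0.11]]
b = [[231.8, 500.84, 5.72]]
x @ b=[[-18.54, -40.07, -0.46],[48.68, 105.18, 1.2],[25.5, 55.09, 0.63]]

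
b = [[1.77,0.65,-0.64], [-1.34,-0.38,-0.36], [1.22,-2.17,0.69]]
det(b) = -3.69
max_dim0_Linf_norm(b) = 2.17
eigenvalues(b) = [(1.51+1.3j), (1.51-1.3j), (-0.93+0j)]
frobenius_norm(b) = 3.56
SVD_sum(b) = [[0.70, -0.52, 0.17],  [-0.71, 0.53, -0.17],  [1.86, -1.38, 0.45]] + [[1.07, 1.29, -0.50], [-0.61, -0.73, 0.29], [-0.64, -0.77, 0.30]] + [[-0.01, -0.11, -0.31], [-0.01, -0.17, -0.47], [-0.0, -0.02, -0.06]]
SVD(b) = [[-0.33, 0.77, -0.54], [0.34, -0.44, -0.83], [-0.88, -0.46, -0.11]] @ diag([2.682322004971298, 2.2683823474836844, 0.6062921632935416]) @ [[-0.79,  0.58,  -0.19], [0.61,  0.73,  -0.29], [0.03,  0.34,  0.94]]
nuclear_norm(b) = 5.56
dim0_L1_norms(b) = [4.33, 3.2, 1.69]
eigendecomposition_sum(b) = [[(0.89+0.47j), (0.35-0.47j), -0.31+0.34j], [-0.56+0.31j, (0.12+0.35j), (-0.07-0.29j)], [(0.75-1.31j), (-0.68-0.54j), 0.49+0.49j]] + [[(0.89-0.47j), (0.35+0.47j), -0.31-0.34j], [-0.56-0.31j, (0.12-0.35j), -0.07+0.29j], [(0.75+1.31j), (-0.68+0.54j), 0.49-0.49j]] + [[(-0.01-0j), -0.04+0.00j, -0.01+0.00j], [(-0.21-0j), -0.63+0.00j, (-0.22+0j)], [-0.27-0.00j, (-0.81+0j), (-0.29+0j)]]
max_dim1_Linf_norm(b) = 2.17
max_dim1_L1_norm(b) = 4.08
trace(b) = 2.08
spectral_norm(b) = 2.68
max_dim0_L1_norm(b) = 4.33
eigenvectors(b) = [[(0.02+0.52j),0.02-0.52j,0.04+0.00j],  [-0.28-0.18j,-0.28+0.18j,(0.61+0j)],  [(0.78+0j),(0.78-0j),(0.79+0j)]]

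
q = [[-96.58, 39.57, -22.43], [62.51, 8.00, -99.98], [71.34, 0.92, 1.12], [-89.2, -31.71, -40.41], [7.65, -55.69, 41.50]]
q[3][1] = -31.71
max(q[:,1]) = 39.57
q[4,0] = 7.65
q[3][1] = -31.71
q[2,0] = 71.34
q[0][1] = 39.57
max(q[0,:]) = 39.57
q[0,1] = 39.57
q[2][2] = 1.12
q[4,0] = 7.65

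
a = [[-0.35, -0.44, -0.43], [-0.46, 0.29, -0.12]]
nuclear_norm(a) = 1.26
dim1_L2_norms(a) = [0.71, 0.56]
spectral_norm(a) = 0.73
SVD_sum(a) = [[-0.46, -0.29, -0.42], [-0.17, -0.11, -0.16]] + [[0.11, -0.15, -0.01], [-0.29, 0.40, 0.04]]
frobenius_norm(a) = 0.90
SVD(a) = [[-0.93, -0.36],[-0.36, 0.93]] @ diag([0.7303158211682339, 0.5270092991128033]) @ [[0.67, 0.42, 0.61], [-0.58, 0.81, 0.08]]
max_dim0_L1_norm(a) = 0.81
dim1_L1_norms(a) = [1.22, 0.87]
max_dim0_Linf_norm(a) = 0.46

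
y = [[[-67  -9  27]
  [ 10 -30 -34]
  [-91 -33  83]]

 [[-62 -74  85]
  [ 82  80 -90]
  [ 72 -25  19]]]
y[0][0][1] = -9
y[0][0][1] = -9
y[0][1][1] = -30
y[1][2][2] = 19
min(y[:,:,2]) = -90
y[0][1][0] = 10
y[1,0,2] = 85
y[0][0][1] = -9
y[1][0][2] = 85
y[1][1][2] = -90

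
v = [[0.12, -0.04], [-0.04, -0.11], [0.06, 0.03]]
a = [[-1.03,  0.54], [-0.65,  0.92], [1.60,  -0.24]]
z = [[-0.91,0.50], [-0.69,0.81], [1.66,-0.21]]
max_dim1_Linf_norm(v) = 0.12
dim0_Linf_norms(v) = [0.12, 0.11]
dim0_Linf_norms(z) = [1.66, 0.81]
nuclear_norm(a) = 2.90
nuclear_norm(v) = 0.26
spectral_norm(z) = 2.14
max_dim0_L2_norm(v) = 0.14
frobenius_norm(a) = 2.29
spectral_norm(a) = 2.17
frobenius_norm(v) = 0.18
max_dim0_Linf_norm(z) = 1.66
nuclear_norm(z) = 2.80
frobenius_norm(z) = 2.24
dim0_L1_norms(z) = [3.26, 1.52]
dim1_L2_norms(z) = [1.04, 1.06, 1.67]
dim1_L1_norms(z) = [1.41, 1.5, 1.87]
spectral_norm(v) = 0.14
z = v + a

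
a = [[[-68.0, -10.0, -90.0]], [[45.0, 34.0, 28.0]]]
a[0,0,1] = -10.0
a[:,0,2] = [-90.0, 28.0]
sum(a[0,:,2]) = -90.0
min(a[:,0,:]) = -90.0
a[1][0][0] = 45.0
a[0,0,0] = -68.0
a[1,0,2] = 28.0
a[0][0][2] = -90.0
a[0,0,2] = -90.0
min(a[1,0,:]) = 28.0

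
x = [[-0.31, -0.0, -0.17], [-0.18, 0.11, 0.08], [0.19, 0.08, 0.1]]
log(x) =[[-8.74, 1.62, -5.47], [-7.39, -0.34, -5.08], [7.83, -1.43, 3.69]]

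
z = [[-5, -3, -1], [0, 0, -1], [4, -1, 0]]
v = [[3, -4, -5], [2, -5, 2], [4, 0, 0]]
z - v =[[-8, 1, 4], [-2, 5, -3], [0, -1, 0]]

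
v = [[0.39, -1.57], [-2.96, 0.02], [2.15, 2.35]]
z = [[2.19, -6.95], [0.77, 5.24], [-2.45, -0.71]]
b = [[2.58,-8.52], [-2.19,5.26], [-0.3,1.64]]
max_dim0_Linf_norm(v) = 2.96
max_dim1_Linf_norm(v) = 2.96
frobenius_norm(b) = 10.70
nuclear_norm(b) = 11.22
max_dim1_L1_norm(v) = 4.5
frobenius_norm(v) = 4.64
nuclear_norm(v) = 6.35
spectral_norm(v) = 3.99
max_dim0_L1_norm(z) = 12.9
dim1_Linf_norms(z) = [6.95, 5.24, 2.45]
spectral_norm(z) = 8.81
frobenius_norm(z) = 9.36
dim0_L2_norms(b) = [3.4, 10.15]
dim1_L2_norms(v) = [1.62, 2.96, 3.19]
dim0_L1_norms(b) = [5.07, 15.42]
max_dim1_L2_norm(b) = 8.9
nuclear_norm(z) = 11.98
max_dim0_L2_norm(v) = 3.68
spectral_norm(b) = 10.69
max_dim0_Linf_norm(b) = 8.52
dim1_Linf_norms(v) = [1.57, 2.96, 2.35]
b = v + z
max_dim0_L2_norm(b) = 10.15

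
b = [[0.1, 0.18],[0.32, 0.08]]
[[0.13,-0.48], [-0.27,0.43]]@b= [[-0.14,-0.02], [0.11,-0.01]]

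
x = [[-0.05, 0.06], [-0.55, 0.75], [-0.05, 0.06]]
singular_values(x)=[0.94, 0.01]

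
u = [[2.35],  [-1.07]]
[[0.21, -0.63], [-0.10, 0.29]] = u@[[0.09, -0.27]]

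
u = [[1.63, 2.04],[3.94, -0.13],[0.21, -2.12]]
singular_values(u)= [4.33, 2.85]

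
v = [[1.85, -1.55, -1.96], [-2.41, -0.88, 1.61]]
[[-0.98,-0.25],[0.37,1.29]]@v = [[-1.21, 1.74, 1.52], [-2.42, -1.71, 1.35]]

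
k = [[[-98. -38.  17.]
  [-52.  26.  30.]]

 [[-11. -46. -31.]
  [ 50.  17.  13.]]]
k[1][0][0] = -11.0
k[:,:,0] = [[-98.0, -52.0], [-11.0, 50.0]]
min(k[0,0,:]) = -98.0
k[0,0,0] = -98.0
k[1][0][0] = -11.0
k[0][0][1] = -38.0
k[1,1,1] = 17.0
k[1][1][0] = 50.0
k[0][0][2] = 17.0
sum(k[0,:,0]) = -150.0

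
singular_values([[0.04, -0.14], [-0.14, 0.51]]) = [0.55, 0.0]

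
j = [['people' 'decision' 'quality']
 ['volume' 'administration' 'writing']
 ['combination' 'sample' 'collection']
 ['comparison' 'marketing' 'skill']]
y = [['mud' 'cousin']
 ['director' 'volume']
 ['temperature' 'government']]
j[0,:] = ['people', 'decision', 'quality']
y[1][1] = 'volume'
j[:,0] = ['people', 'volume', 'combination', 'comparison']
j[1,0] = 'volume'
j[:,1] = ['decision', 'administration', 'sample', 'marketing']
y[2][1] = 'government'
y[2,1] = 'government'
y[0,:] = ['mud', 'cousin']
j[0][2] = 'quality'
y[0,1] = 'cousin'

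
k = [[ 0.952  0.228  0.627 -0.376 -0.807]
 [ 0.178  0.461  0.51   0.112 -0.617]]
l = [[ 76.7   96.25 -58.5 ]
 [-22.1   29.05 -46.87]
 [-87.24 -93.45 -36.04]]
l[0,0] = 76.7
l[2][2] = -36.04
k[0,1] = 0.228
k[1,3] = 0.112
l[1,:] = [-22.1, 29.05, -46.87]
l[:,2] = [-58.5, -46.87, -36.04]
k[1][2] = 0.51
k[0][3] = -0.376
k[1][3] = 0.112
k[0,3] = -0.376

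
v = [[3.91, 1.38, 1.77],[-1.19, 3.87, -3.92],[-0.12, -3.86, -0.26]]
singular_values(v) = [6.31, 4.92, 1.74]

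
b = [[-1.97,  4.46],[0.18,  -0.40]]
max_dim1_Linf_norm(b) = 4.46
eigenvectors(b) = [[-1.0, -0.91], [0.09, -0.41]]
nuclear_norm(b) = 4.90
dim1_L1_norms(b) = [6.43, 0.58]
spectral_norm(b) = 4.90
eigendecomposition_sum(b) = [[-1.97,4.45],[0.18,-0.41]] + [[0.00, 0.01], [0.00, 0.01]]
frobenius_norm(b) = 4.90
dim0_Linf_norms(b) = [1.97, 4.46]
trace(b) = -2.37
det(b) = -0.01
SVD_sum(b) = [[-1.97, 4.46], [0.18, -0.4]] + [[0.0, 0.00], [0.0, 0.0]]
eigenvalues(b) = [-2.38, 0.01]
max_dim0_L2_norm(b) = 4.48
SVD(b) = [[-1.0, 0.09], [0.09, 1.0]] @ diag([4.895394862517482, 0.003023249485617419]) @ [[0.40, -0.91], [0.91, 0.40]]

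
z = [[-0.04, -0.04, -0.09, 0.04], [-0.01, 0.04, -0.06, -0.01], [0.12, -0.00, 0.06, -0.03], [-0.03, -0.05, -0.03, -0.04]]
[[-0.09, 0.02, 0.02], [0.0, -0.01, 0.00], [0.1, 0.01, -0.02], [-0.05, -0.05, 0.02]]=z @[[0.55, 0.26, -0.18], [0.68, 0.07, -0.18], [0.35, 0.06, -0.09], [-0.31, 0.88, -0.12]]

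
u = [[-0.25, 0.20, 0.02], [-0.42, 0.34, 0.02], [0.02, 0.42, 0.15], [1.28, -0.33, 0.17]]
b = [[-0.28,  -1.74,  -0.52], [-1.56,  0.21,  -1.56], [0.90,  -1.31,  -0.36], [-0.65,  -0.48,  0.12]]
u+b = [[-0.53, -1.54, -0.50],[-1.98, 0.55, -1.54],[0.92, -0.89, -0.21],[0.63, -0.81, 0.29]]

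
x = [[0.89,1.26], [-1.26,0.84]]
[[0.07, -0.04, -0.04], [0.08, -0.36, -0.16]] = x @ [[-0.02,0.18,0.07], [0.07,-0.16,-0.08]]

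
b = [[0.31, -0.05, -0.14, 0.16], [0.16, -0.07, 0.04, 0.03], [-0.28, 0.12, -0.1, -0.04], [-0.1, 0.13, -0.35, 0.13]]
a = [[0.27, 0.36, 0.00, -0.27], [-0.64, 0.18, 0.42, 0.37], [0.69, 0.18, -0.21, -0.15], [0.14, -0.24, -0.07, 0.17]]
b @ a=[[0.04, 0.04, -0.00, -0.05], [0.12, 0.04, -0.04, -0.07], [-0.23, -0.09, 0.07, 0.13], [-0.33, -0.11, 0.12, 0.15]]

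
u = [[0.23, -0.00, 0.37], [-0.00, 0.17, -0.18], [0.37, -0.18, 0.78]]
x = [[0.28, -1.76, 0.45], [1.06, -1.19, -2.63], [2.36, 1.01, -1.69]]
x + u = [[0.51, -1.76, 0.82], [1.06, -1.02, -2.81], [2.73, 0.83, -0.91]]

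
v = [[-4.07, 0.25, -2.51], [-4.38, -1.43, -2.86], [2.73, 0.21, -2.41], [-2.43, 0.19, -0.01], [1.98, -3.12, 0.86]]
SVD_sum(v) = [[-4.33,0.06,-1.94], [-4.70,0.07,-2.1], [1.37,-0.02,0.61], [-2.03,0.03,-0.91], [2.01,-0.03,0.90]] + [[0.19,-0.2,-0.43], [0.5,-0.53,-1.13], [1.10,-1.16,-2.49], [-0.36,0.38,0.81], [0.46,-0.49,-1.04]] + [[0.07, 0.39, -0.15], [-0.18, -0.97, 0.37], [0.26, 1.39, -0.54], [-0.04, -0.22, 0.08], [-0.49, -2.61, 1.0]]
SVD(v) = [[-0.61,0.14,-0.12], [-0.66,0.37,0.31], [0.19,0.81,-0.44], [-0.28,-0.27,0.07], [0.28,0.34,0.83]] @ diag([7.8126241806256616, 3.6435140421454397, 3.4153636463767936]) @ [[0.91,-0.01,0.41], [0.37,-0.39,-0.84], [-0.17,-0.92,0.35]]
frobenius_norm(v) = 9.27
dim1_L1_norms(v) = [6.83, 8.67, 5.35, 2.63, 5.96]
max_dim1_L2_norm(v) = 5.42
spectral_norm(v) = 7.81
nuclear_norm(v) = 14.87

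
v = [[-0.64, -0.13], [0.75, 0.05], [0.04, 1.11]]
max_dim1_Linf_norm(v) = 1.11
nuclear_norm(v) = 2.10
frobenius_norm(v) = 1.49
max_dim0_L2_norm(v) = 1.12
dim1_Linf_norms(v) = [0.64, 0.75, 1.11]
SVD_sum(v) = [[-0.16, -0.35],[0.15, 0.33],[0.43, 0.93]] + [[-0.48, 0.22],[0.6, -0.28],[-0.39, 0.18]]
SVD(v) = [[-0.34, 0.55],[0.31, -0.7],[0.89, 0.46]] @ diag([1.1525438461824418, 0.9470177836909849]) @ [[0.42,0.91], [-0.91,0.42]]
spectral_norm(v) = 1.15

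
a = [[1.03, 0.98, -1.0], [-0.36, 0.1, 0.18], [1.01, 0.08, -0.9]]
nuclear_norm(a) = 2.86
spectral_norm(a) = 2.15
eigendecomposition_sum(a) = [[0.48+0.36j, (0.58-0.52j), (-0.42-0.14j)], [-0.19+0.10j, (0.08+0.27j), (0.11-0.11j)], [(0.45+0.05j), (0.18-0.56j), (-0.33+0.07j)]] + [[(0.48-0.36j), (0.58+0.52j), (-0.42+0.14j)], [(-0.19-0.1j), 0.08-0.27j, (0.11+0.11j)], [0.45-0.05j, (0.18+0.56j), -0.33-0.07j]] + [[(0.07+0j), -0.19-0.00j, -0.16-0.00j], [0.02+0.00j, (-0.05-0j), (-0.04-0j)], [0.11+0.00j, -0.29-0.00j, (-0.24-0j)]]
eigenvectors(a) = [[-0.77+0.00j, -0.77-0.00j, 0.54+0.00j],[0.12-0.25j, 0.12+0.25j, (0.15+0j)],[(-0.5+0.29j), -0.50-0.29j, (0.83+0j)]]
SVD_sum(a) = [[1.16, 0.64, -1.07], [-0.22, -0.12, 0.20], [0.88, 0.48, -0.81]] + [[-0.14, 0.34, 0.06], [-0.09, 0.23, 0.04], [0.16, -0.4, -0.07]] + [[0.01, 0.00, 0.01],  [-0.05, -0.01, -0.06],  [-0.02, -0.0, -0.03]]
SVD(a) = [[-0.79, -0.6, -0.14], [0.15, -0.40, 0.9], [-0.6, 0.69, 0.41]] @ diag([2.152728859646306, 0.6228423386321239, 0.08732627355603656]) @ [[-0.68, -0.37, 0.63], [0.36, -0.92, -0.15], [-0.63, -0.12, -0.76]]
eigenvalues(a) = [(0.22+0.69j), (0.22-0.69j), (-0.22+0j)]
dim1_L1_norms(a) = [3.01, 0.64, 1.99]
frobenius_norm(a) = 2.24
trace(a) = 0.23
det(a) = -0.12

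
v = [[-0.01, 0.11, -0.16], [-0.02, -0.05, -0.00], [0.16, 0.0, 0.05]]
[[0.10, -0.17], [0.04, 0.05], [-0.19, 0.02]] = v@[[-0.92, 0.01], [-0.37, -0.99], [-0.83, 0.38]]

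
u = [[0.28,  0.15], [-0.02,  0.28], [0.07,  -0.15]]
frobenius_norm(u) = 0.46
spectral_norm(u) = 0.37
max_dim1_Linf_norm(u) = 0.28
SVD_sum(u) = [[0.11,0.23], [0.11,0.22], [-0.05,-0.09]] + [[0.17, -0.08], [-0.13, 0.06], [0.12, -0.06]]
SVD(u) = [[-0.7,0.69], [-0.66,-0.53], [0.28,0.48]] @ diag([0.3690281443575216, 0.26630476652145035]) @ [[-0.44,-0.9], [0.9,-0.44]]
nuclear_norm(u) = 0.64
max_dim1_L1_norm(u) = 0.43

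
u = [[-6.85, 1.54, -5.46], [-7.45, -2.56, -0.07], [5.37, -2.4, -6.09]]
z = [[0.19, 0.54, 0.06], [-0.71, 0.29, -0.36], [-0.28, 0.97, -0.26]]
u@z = [[-0.87, -8.55, 0.45],[0.42, -4.83, 0.49],[4.43, -3.7, 2.77]]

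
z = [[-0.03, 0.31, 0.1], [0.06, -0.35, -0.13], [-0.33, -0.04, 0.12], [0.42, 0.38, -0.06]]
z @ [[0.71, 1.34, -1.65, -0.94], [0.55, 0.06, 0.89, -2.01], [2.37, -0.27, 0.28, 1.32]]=[[0.39, -0.05, 0.35, -0.46], [-0.46, 0.09, -0.45, 0.48], [0.03, -0.48, 0.54, 0.55], [0.36, 0.60, -0.37, -1.24]]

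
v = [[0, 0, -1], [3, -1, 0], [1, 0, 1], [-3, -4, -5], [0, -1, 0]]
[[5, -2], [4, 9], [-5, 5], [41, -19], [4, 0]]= v @ [[0, 3], [-4, 0], [-5, 2]]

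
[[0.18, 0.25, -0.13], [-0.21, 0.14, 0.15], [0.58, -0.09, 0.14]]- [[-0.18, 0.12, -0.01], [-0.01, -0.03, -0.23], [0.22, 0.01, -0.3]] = [[0.36, 0.13, -0.12], [-0.20, 0.17, 0.38], [0.36, -0.1, 0.44]]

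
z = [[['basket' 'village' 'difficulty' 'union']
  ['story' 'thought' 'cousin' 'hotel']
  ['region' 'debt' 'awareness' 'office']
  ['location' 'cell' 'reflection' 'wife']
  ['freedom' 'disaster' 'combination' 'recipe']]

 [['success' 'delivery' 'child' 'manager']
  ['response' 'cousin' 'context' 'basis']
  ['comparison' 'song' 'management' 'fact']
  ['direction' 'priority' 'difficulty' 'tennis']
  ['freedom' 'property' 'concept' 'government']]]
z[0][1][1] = 'thought'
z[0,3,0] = 'location'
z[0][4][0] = 'freedom'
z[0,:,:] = [['basket', 'village', 'difficulty', 'union'], ['story', 'thought', 'cousin', 'hotel'], ['region', 'debt', 'awareness', 'office'], ['location', 'cell', 'reflection', 'wife'], ['freedom', 'disaster', 'combination', 'recipe']]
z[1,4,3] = 'government'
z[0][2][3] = 'office'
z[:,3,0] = ['location', 'direction']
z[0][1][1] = 'thought'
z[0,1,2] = 'cousin'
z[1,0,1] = 'delivery'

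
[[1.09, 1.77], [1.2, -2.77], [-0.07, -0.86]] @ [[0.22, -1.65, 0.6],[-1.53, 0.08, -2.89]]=[[-2.47, -1.66, -4.46], [4.5, -2.20, 8.73], [1.30, 0.05, 2.44]]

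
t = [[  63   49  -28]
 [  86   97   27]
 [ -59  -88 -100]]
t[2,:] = [-59, -88, -100]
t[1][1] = 97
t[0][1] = 49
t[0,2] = -28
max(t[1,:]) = 97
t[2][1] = -88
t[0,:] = [63, 49, -28]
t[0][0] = 63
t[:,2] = [-28, 27, -100]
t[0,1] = 49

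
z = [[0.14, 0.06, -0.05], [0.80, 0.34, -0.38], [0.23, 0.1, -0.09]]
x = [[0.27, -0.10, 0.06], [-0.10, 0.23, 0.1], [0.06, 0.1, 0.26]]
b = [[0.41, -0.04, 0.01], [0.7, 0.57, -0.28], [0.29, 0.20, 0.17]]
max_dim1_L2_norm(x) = 0.29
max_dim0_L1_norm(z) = 1.17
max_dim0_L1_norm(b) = 1.4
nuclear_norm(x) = 0.76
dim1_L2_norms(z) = [0.16, 0.95, 0.27]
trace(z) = 0.39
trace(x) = 0.76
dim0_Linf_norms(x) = [0.27, 0.23, 0.26]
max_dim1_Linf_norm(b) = 0.7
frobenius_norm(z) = 1.00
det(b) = 0.07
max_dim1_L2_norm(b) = 0.95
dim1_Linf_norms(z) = [0.14, 0.8, 0.23]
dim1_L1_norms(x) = [0.43, 0.43, 0.42]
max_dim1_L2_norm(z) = 0.95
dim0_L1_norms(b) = [1.4, 0.81, 0.46]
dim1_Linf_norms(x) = [0.27, 0.23, 0.26]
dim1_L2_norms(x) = [0.29, 0.27, 0.28]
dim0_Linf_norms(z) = [0.8, 0.34, 0.38]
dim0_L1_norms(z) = [1.17, 0.5, 0.52]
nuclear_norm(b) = 1.57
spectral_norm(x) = 0.36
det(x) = 0.01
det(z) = 0.00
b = z + x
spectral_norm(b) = 1.03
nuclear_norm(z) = 1.02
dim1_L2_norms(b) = [0.41, 0.95, 0.39]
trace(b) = 1.15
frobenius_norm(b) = 1.10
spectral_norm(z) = 1.00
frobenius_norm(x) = 0.49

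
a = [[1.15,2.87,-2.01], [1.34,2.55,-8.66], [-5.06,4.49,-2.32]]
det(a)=134.569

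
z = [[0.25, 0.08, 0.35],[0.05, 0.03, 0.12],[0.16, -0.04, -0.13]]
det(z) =-0.000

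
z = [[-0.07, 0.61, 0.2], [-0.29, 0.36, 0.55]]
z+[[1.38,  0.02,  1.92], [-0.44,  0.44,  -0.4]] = [[1.31,  0.63,  2.12], [-0.73,  0.8,  0.15]]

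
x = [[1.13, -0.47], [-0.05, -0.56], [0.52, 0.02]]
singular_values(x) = [1.32, 0.58]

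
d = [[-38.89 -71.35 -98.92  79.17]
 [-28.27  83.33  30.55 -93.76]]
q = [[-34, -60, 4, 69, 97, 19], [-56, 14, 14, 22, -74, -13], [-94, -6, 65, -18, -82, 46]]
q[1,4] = -74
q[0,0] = -34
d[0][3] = 79.17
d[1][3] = -93.76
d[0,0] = -38.89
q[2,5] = 46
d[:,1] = [-71.35, 83.33]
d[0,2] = -98.92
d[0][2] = -98.92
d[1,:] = [-28.27, 83.33, 30.55, -93.76]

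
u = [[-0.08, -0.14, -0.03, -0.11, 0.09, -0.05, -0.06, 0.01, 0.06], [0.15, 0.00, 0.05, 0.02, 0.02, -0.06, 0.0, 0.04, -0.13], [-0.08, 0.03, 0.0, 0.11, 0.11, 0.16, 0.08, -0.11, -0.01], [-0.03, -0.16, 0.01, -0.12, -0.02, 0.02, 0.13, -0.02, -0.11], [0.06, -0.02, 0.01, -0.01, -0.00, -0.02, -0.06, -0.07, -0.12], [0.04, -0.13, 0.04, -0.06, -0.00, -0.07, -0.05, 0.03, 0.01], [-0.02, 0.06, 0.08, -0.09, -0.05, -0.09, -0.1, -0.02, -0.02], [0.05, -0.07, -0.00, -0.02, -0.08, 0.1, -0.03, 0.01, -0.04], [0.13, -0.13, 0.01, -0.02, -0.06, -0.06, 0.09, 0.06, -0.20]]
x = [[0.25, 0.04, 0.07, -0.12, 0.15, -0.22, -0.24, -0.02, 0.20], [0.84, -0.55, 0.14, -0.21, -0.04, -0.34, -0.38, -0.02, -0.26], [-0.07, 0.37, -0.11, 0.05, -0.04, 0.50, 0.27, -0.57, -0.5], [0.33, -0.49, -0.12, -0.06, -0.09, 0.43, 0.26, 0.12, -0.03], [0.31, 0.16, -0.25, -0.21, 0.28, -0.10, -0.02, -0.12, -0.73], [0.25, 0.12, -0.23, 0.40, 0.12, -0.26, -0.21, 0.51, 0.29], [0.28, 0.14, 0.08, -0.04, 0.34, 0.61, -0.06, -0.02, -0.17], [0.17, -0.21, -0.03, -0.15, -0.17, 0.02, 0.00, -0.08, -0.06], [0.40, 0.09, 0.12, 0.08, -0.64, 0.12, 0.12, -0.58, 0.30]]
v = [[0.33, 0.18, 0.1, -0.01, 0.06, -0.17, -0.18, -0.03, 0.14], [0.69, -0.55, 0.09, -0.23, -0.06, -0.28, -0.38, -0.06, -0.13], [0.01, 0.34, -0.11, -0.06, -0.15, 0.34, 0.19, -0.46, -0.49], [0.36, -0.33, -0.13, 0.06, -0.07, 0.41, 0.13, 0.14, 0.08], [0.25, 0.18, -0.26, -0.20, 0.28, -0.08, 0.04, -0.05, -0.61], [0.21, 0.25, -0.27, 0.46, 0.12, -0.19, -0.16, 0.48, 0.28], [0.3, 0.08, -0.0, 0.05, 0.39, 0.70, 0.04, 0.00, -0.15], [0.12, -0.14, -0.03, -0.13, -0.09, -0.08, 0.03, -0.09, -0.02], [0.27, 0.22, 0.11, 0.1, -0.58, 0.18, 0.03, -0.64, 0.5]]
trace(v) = 0.27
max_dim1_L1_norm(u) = 0.76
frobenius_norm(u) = 0.69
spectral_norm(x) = 1.44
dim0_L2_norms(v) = [1.0, 0.85, 0.45, 0.58, 0.79, 0.98, 0.51, 0.94, 1.0]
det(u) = -0.00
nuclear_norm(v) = 6.02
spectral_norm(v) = 1.24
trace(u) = -0.56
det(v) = -0.00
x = v + u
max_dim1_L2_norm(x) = 1.18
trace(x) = -0.29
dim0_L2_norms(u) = [0.25, 0.3, 0.11, 0.23, 0.18, 0.24, 0.23, 0.16, 0.3]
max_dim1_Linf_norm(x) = 0.84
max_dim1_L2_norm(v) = 1.08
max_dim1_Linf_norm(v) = 0.7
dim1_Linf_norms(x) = [0.25, 0.84, 0.57, 0.49, 0.73, 0.51, 0.61, 0.21, 0.64]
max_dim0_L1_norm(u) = 0.74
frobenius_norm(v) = 2.45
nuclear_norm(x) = 6.43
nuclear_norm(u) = 1.69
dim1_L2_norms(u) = [0.24, 0.22, 0.28, 0.27, 0.17, 0.18, 0.2, 0.16, 0.31]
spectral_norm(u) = 0.44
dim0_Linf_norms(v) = [0.69, 0.55, 0.27, 0.46, 0.58, 0.7, 0.38, 0.64, 0.61]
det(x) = -0.00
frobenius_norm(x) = 2.61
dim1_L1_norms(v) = [1.2, 2.47, 2.15, 1.71, 1.95, 2.42, 1.71, 0.73, 2.63]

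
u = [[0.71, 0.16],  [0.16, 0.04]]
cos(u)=[[0.75, -0.06], [-0.06, 0.99]]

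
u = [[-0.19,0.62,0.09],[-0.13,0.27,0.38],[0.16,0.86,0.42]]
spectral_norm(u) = 1.20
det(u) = 0.10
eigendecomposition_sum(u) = [[(-0.09+0.13j), (0.18+0.09j), (-0.06-0.09j)], [(-0.06-0.05j), -0.05+0.08j, (0.05-0.02j)], [(0.08+0.07j), 0.07-0.11j, (-0.07+0.03j)]] + [[(-0.09-0.13j), (0.18-0.09j), -0.06+0.09j],[-0.06+0.05j, (-0.05-0.08j), (0.05+0.02j)],[0.08-0.07j, (0.07+0.11j), (-0.07-0.03j)]] + [[-0.00-0.00j, 0.27+0.00j, 0.20+0.00j], [-0.00-0.00j, 0.37+0.00j, 0.28+0.00j], [(-0.01-0j), 0.72+0.00j, (0.55+0j)]]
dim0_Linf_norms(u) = [0.19, 0.86, 0.42]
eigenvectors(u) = [[-0.77+0.00j, -0.77-0.00j, (0.31+0j)],  [0.03-0.38j, (0.03+0.38j), (0.43+0j)],  [-0.05+0.51j, (-0.05-0.51j), (0.85+0j)]]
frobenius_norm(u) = 1.27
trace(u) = 0.50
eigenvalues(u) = [(-0.21+0.25j), (-0.21-0.25j), (0.92+0j)]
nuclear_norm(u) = 1.77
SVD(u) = [[-0.50, 0.83, -0.23],[-0.34, -0.44, -0.83],[-0.80, -0.34, 0.50]] @ diag([1.2000180650790542, 0.3003405958847759, 0.2723089604612726]) @ [[0.01, -0.91, -0.42], [-0.52, 0.36, -0.78], [0.86, 0.23, -0.47]]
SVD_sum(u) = [[-0.01, 0.54, 0.25], [-0.00, 0.37, 0.17], [-0.01, 0.87, 0.40]] + [[-0.13, 0.09, -0.19], [0.07, -0.05, 0.10], [0.05, -0.04, 0.08]] + [[-0.05,-0.01,0.03], [-0.19,-0.05,0.11], [0.12,0.03,-0.06]]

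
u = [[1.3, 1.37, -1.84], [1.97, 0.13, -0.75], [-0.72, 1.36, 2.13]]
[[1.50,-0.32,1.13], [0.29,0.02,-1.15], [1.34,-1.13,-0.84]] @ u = [[0.51, 3.55, -0.11], [1.24, -1.16, -3.00], [0.12, 0.55, -3.41]]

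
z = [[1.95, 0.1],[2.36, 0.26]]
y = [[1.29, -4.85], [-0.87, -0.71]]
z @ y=[[2.43, -9.53], [2.82, -11.63]]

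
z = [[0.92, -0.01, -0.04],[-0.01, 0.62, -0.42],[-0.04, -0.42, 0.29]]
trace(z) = 1.83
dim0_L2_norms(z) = [0.92, 0.75, 0.51]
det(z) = 0.00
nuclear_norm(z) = 1.83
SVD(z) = [[-0.86, 0.51, 0.04], [-0.4, -0.72, 0.56], [0.32, 0.47, 0.83]] @ diag([0.9301336526544229, 0.897745448324347, 0.002120899021229966]) @ [[-0.86, -0.4, 0.32],[0.51, -0.72, 0.47],[0.04, 0.56, 0.83]]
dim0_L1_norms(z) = [0.97, 1.05, 0.75]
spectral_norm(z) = 0.93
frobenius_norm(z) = 1.29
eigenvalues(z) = [0.0, 0.93, 0.9]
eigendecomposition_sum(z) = [[0.0, 0.0, 0.0],[0.00, 0.0, 0.00],[0.0, 0.0, 0.0]] + [[0.68, 0.32, -0.25], [0.32, 0.15, -0.12], [-0.25, -0.12, 0.09]] + [[0.24, -0.33, 0.21], [-0.33, 0.47, -0.30], [0.21, -0.3, 0.19]]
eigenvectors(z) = [[0.04, 0.86, 0.51], [0.56, 0.4, -0.72], [0.83, -0.32, 0.47]]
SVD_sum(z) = [[0.68, 0.32, -0.25],[0.32, 0.15, -0.12],[-0.25, -0.12, 0.09]] + [[0.24, -0.33, 0.21], [-0.33, 0.47, -0.30], [0.21, -0.3, 0.19]] + [[0.00, 0.00, 0.0], [0.00, 0.0, 0.0], [0.00, 0.0, 0.0]]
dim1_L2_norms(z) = [0.92, 0.75, 0.51]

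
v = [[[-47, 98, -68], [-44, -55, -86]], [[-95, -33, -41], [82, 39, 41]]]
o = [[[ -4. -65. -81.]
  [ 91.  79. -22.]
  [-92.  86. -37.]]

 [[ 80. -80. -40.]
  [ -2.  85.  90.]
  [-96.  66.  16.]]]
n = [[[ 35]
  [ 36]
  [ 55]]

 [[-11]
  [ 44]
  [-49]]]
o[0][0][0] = -4.0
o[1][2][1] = 66.0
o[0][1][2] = -22.0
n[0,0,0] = 35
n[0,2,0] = 55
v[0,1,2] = -86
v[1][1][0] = 82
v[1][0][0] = -95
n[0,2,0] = 55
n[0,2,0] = 55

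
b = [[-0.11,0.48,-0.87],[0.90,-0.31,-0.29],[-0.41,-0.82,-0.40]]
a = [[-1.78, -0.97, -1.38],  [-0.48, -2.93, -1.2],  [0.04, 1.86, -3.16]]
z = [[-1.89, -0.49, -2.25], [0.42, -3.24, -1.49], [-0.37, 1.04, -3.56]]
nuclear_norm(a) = 8.77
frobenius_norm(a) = 5.45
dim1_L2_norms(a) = [2.45, 3.2, 3.67]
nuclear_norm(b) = 3.00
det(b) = 1.00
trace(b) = -0.82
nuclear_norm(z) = 9.58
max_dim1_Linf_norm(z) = 3.56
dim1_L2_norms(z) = [2.98, 3.59, 3.73]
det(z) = -24.02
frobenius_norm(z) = 5.97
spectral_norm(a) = 3.77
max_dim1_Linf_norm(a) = 3.16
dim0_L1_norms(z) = [2.68, 4.77, 7.3]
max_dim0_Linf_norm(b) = 0.9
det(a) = -17.87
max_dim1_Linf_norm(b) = 0.9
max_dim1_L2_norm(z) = 3.73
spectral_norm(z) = 4.66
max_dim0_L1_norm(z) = 7.3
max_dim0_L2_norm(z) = 4.47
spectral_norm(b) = 1.00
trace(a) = -7.87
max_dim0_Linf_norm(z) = 3.56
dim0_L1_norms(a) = [2.3, 5.76, 5.74]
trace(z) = -8.69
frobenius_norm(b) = 1.73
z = a + b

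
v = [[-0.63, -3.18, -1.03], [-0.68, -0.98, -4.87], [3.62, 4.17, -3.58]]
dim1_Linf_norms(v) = [3.18, 4.87, 4.17]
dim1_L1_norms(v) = [4.84, 6.53, 11.37]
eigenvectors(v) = [[-0.82+0.00j, -0.17+0.35j, -0.17-0.35j], [(0.55+0j), (0.2+0.56j), (0.2-0.56j)], [(-0.14+0j), 0.70+0.00j, (0.7-0j)]]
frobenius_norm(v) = 8.95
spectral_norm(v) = 7.07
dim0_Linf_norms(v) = [3.62, 4.17, 4.87]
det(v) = 48.07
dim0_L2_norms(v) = [3.74, 5.33, 6.13]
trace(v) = -5.19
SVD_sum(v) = [[-0.68,  -0.88,  0.99], [1.07,  1.38,  -1.55], [2.98,  3.84,  -4.31]] + [[-0.82, -1.75, -2.13], [-1.26, -2.67, -3.25], [0.26, 0.56, 0.68]] + [[0.87, -0.55, 0.11], [-0.49, 0.31, -0.06], [0.38, -0.24, 0.05]]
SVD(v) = [[-0.21, -0.54, 0.82], [0.33, -0.82, -0.46], [0.92, 0.17, 0.35]] @ diag([7.066773816412858, 5.334275976923641, 1.2750716174697734]) @ [[0.46,0.59,-0.66], [0.29,0.61,0.74], [0.84,-0.53,0.11]]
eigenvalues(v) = [(1.31+0j), (-3.25+5.12j), (-3.25-5.12j)]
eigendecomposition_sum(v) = [[(0.88-0j), (-0.55-0j), (0.37+0j)], [(-0.58+0j), 0.37+0.00j, (-0.24-0j)], [0.15-0.00j, (-0.1-0j), 0.06+0.00j]] + [[-0.75+0.70j, -1.31+0.68j, -0.70-1.45j], [-0.05+1.57j, -0.67+2.15j, (-2.31-0.8j)], [1.73+0.68j, (2.13+1.62j), -1.82+2.26j]] + [[-0.75-0.70j,  (-1.31-0.68j),  (-0.7+1.45j)], [(-0.05-1.57j),  (-0.67-2.15j),  (-2.31+0.8j)], [(1.73-0.68j),  2.13-1.62j,  -1.82-2.26j]]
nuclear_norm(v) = 13.68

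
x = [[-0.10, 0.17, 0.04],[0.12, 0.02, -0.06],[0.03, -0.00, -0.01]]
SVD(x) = [[-0.92, -0.4, 0.03],[0.39, -0.90, -0.21],[0.11, -0.18, 0.98]] @ diag([0.21342364692950105, 0.11972107897656477, 0.004148515396958711]) @ [[0.66, -0.69, -0.29], [-0.61, -0.72, 0.33], [0.43, 0.04, 0.90]]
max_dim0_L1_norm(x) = 0.25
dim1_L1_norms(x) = [0.31, 0.2, 0.04]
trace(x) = -0.09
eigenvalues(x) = [-0.2, 0.11, 0.0]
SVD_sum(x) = [[-0.13,0.14,0.06], [0.05,-0.06,-0.02], [0.02,-0.02,-0.01]] + [[0.03, 0.03, -0.02], [0.07, 0.08, -0.04], [0.01, 0.02, -0.01]] + [[0.00, 0.00, 0.00], [-0.0, -0.00, -0.00], [0.0, 0.00, 0.00]]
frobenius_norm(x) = 0.24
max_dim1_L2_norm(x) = 0.2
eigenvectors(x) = [[0.86, -0.64, 0.44], [-0.50, -0.75, 0.06], [-0.13, -0.16, 0.90]]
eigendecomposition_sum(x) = [[-0.14, 0.10, 0.06], [0.08, -0.06, -0.03], [0.02, -0.02, -0.01]] + [[0.04, 0.07, -0.02], [0.04, 0.08, -0.03], [0.01, 0.02, -0.01]] + [[0.00, -0.0, 0.00], [0.0, -0.0, 0.0], [0.0, -0.00, 0.00]]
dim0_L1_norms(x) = [0.25, 0.19, 0.11]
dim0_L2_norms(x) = [0.16, 0.17, 0.07]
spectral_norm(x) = 0.21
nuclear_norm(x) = 0.34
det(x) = -0.00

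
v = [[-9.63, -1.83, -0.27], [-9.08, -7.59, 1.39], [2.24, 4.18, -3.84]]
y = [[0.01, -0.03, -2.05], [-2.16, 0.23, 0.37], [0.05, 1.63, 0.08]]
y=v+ [[9.64,1.8,-1.78], [6.92,7.82,-1.02], [-2.19,-2.55,3.92]]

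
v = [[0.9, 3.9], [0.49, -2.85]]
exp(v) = [[3.50, 3.21], [0.4, 0.41]]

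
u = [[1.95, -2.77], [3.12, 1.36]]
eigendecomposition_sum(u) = [[0.98+1.38j, -1.38+0.78j], [1.56-0.88j, 0.68+1.55j]] + [[0.98-1.38j, -1.38-0.78j], [(1.56+0.88j), 0.68-1.55j]]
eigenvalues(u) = [(1.66+2.92j), (1.66-2.92j)]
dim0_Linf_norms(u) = [3.12, 2.77]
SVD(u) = [[-0.70,-0.72],[-0.72,0.70]] @ diag([3.7211740406439766, 3.0351711251982785]) @ [[-0.97, 0.26],[0.26, 0.97]]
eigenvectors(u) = [[0.07+0.68j, (0.07-0.68j)], [(0.73+0j), 0.73-0.00j]]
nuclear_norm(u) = 6.76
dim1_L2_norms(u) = [3.39, 3.4]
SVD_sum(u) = [[2.51, -0.67], [2.57, -0.69]] + [[-0.56, -2.10], [0.55, 2.05]]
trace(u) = 3.31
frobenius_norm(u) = 4.80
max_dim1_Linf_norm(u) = 3.12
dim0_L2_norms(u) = [3.68, 3.09]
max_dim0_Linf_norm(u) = 3.12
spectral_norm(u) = 3.72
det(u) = 11.29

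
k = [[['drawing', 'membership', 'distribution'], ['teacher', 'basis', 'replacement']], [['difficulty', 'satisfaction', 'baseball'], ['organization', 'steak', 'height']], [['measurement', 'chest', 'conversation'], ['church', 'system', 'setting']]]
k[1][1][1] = 'steak'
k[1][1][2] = 'height'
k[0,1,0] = 'teacher'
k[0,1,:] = ['teacher', 'basis', 'replacement']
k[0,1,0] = 'teacher'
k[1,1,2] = 'height'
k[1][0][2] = 'baseball'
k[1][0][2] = 'baseball'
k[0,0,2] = 'distribution'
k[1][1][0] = 'organization'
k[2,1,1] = 'system'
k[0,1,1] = 'basis'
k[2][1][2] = 'setting'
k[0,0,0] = 'drawing'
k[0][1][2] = 'replacement'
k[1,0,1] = 'satisfaction'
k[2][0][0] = 'measurement'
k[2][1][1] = 'system'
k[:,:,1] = [['membership', 'basis'], ['satisfaction', 'steak'], ['chest', 'system']]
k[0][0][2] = 'distribution'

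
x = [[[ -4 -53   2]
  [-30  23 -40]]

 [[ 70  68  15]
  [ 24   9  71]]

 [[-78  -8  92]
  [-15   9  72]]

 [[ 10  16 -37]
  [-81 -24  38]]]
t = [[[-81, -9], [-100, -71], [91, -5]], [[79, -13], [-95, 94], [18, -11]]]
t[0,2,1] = -5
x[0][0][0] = -4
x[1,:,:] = [[70, 68, 15], [24, 9, 71]]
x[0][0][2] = 2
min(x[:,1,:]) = -81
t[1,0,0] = 79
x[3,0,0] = 10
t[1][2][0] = 18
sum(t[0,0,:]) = -90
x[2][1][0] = -15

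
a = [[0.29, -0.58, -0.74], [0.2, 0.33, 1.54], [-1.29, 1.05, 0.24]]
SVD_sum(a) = [[0.42, -0.56, -0.68], [-0.51, 0.68, 0.82], [-0.57, 0.76, 0.92]] + [[-0.08, 0.04, -0.08], [0.73, -0.32, 0.71], [-0.71, 0.31, -0.69]] + [[-0.05, -0.06, 0.02], [-0.02, -0.03, 0.01], [-0.02, -0.02, 0.01]]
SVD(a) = [[-0.48, 0.08, 0.87], [0.58, -0.71, 0.39], [0.65, 0.7, 0.30]] @ diag([2.0214826391935845, 1.4895432234800001, 0.08757239761334834]) @ [[-0.43, 0.57, 0.7], [-0.68, 0.3, -0.67], [-0.59, -0.76, 0.26]]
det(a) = 0.26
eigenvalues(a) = [-1.03, -0.13, 2.02]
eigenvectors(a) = [[0.04,  -0.55,  -0.48], [-0.75,  -0.78,  0.56], [0.66,  0.3,  0.68]]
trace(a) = 0.86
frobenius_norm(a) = 2.51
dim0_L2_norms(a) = [1.34, 1.24, 1.73]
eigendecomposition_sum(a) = [[-0.04,  0.01,  -0.04],[0.84,  -0.27,  0.82],[-0.73,  0.24,  -0.72]] + [[-0.09, -0.04, -0.04], [-0.13, -0.05, -0.05], [0.05, 0.02, 0.02]] + [[0.43, -0.56, -0.66], [-0.5, 0.65, 0.78], [-0.61, 0.79, 0.94]]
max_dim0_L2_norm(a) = 1.73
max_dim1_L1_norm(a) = 2.58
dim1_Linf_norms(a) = [0.74, 1.54, 1.29]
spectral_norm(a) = 2.02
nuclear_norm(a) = 3.60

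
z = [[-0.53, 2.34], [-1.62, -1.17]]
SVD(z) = [[-0.84, 0.54], [0.54, 0.84]] @ diag([2.636402746460241, 1.673075180156857]) @ [[-0.16, -0.99], [-0.99, 0.16]]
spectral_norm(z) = 2.64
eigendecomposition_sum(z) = [[-0.26+1.03j, (1.17+0.52j)],[-0.81-0.36j, (-0.58+0.89j)]] + [[-0.26-1.03j, 1.17-0.52j], [-0.81+0.36j, -0.58-0.89j]]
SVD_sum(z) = [[0.36, 2.20], [-0.23, -1.4]] + [[-0.89, 0.14], [-1.39, 0.23]]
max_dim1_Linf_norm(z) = 2.34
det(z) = 4.41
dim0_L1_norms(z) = [2.15, 3.51]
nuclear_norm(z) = 4.31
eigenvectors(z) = [[(0.77+0j), (0.77-0j)], [(-0.11+0.63j), (-0.11-0.63j)]]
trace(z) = -1.70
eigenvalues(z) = [(-0.85+1.92j), (-0.85-1.92j)]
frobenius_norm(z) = 3.12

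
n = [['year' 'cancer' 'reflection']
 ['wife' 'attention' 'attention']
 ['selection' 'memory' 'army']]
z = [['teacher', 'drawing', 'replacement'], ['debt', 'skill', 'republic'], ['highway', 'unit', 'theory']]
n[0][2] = 'reflection'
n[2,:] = ['selection', 'memory', 'army']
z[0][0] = 'teacher'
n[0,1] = 'cancer'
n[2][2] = 'army'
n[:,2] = ['reflection', 'attention', 'army']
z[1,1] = 'skill'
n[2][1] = 'memory'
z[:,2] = ['replacement', 'republic', 'theory']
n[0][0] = 'year'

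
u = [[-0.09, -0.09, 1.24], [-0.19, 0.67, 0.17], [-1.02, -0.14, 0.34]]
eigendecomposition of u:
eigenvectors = [[(0.73+0j), (0.73-0j), (0.13+0j)],[0.12+0.04j, (0.12-0.04j), (-0.99+0j)],[0.13+0.66j, 0.13-0.66j, 0.01+0.00j]]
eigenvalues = [(0.11+1.11j), (0.11-1.11j), (0.69+0j)]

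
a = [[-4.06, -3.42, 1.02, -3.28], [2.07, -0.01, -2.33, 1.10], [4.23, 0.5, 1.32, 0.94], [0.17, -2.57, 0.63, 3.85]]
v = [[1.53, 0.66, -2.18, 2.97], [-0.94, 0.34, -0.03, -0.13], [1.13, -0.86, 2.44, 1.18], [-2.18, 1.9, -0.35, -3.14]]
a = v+[[-5.59, -4.08, 3.2, -6.25], [3.01, -0.35, -2.30, 1.23], [3.10, 1.36, -1.12, -0.24], [2.35, -4.47, 0.98, 6.99]]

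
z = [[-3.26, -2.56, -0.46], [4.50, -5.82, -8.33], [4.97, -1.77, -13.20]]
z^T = [[-3.26, 4.50, 4.97], [-2.56, -5.82, -1.77], [-0.46, -8.33, -13.20]]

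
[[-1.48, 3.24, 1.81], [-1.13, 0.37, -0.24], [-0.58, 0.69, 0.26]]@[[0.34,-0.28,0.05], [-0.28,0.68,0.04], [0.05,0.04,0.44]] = [[-1.32, 2.69, 0.85], [-0.50, 0.56, -0.15], [-0.38, 0.64, 0.11]]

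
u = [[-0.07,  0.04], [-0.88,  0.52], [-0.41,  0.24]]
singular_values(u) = [1.13, 0.0]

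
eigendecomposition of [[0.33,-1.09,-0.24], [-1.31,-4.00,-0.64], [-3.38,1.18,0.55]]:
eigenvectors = [[-0.19,0.09,-0.23], [-0.07,-0.19,-0.97], [0.98,0.98,0.08]]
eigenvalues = [1.13, 0.0, -4.25]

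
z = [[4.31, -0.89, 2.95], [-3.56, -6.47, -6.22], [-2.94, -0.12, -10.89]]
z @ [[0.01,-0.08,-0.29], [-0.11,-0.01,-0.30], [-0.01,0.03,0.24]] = [[0.11, -0.25, -0.27], [0.74, 0.16, 1.48], [0.09, -0.09, -1.72]]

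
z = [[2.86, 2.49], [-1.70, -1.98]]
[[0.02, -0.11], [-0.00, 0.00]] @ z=[[0.24, 0.27], [0.00, 0.00]]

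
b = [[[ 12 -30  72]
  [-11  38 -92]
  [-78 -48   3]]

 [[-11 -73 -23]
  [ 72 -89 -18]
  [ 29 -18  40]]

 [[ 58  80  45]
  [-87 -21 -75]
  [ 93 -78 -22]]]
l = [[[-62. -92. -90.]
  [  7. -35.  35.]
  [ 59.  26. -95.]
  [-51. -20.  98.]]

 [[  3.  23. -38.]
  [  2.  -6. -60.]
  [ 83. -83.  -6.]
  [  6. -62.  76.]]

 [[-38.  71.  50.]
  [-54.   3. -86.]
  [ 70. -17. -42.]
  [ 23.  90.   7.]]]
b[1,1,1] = -89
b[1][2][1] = -18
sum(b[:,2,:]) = -79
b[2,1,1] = -21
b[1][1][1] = -89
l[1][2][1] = -83.0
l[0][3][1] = -20.0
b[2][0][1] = 80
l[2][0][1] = 71.0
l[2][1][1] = 3.0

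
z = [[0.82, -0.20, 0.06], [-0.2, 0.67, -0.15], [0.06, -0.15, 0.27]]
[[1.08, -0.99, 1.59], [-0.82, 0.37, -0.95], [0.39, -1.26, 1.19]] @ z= [[1.18, -1.12, 0.64], [-0.80, 0.55, -0.36], [0.64, -1.10, 0.53]]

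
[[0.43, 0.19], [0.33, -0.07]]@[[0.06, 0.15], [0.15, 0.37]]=[[0.05, 0.13], [0.01, 0.02]]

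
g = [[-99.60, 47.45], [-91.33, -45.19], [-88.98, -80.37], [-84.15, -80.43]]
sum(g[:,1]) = -158.54000000000002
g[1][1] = -45.19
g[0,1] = 47.45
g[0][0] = -99.6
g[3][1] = -80.43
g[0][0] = -99.6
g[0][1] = 47.45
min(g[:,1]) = -80.43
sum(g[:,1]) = -158.54000000000002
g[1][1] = -45.19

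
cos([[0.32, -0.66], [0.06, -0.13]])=[[0.97, 0.06], [-0.01, 1.01]]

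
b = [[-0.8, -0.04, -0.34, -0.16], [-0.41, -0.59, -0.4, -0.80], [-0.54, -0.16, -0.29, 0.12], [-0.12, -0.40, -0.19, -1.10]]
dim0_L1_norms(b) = [1.87, 1.19, 1.22, 2.18]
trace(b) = -2.78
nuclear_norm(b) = 2.95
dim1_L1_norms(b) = [1.34, 2.2, 1.11, 1.81]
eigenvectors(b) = [[0.23, 0.55, -0.3, -0.35], [0.69, -0.17, 0.64, -0.37], [0.12, 0.53, 0.59, 0.86], [0.68, -0.62, -0.4, 0.02]]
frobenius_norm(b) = 1.98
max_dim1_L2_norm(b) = 1.19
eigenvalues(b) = [-1.58, -0.94, -0.27, 0.0]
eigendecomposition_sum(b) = [[-0.22,-0.15,-0.14,-0.28],[-0.67,-0.44,-0.44,-0.85],[-0.11,-0.08,-0.07,-0.15],[-0.66,-0.44,-0.43,-0.84]] + [[-0.53, 0.04, -0.2, 0.17], [0.16, -0.01, 0.06, -0.05], [-0.52, 0.04, -0.20, 0.17], [0.60, -0.05, 0.23, -0.19]] + [[-0.05, 0.06, 0.01, -0.05], [0.10, -0.13, -0.02, 0.11], [0.09, -0.12, -0.02, 0.1], [-0.06, 0.08, 0.01, -0.07]] + [[0.0, 0.00, -0.00, -0.0], [0.0, 0.0, -0.00, -0.00], [-0.0, -0.0, 0.00, 0.00], [-0.00, -0.00, 0.00, 0.00]]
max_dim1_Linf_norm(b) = 1.1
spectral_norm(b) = 1.71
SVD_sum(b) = [[-0.24,-0.24,-0.19,-0.43], [-0.48,-0.46,-0.37,-0.85], [-0.12,-0.12,-0.10,-0.22], [-0.46,-0.44,-0.36,-0.81]] + [[-0.51, 0.06, -0.19, 0.34], [0.02, -0.00, 0.01, -0.02], [-0.45, 0.05, -0.17, 0.3], [0.37, -0.04, 0.14, -0.24]] + [[-0.04, 0.13, 0.04, -0.07], [0.04, -0.13, -0.04, 0.06], [0.03, -0.09, -0.03, 0.05], [-0.03, 0.09, 0.03, -0.04]] + [[0.00,0.0,-0.00,-0.0], [0.0,0.0,-0.0,-0.00], [-0.0,-0.00,0.00,0.00], [-0.00,-0.00,0.00,0.00]]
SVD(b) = [[-0.34, 0.66, 0.6, -0.29], [-0.67, -0.03, -0.57, -0.48], [-0.17, 0.58, -0.41, 0.69], [-0.64, -0.48, 0.38, 0.47]] @ diag([1.7066164955586167, 0.9746786041864538, 0.26954837965612943, 0.0023295177887692675]) @ [[0.42, 0.4, 0.32, 0.74], [-0.79, 0.09, -0.3, 0.53], [-0.27, 0.83, 0.26, -0.41], [-0.35, -0.37, 0.86, 0.02]]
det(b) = -0.00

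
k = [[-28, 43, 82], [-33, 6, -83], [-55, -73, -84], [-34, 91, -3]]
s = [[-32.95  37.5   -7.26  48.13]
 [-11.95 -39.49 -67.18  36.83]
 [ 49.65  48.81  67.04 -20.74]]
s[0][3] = 48.13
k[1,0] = -33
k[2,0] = -55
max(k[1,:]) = 6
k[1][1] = 6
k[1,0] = -33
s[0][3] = 48.13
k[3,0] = -34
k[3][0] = -34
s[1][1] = -39.49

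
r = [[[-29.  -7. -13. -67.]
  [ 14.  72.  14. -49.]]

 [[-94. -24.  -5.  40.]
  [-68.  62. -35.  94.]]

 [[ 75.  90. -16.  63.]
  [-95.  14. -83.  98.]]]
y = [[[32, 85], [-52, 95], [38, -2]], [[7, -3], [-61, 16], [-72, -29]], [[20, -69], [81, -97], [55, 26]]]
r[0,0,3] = -67.0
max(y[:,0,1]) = 85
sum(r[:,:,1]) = 207.0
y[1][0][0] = 7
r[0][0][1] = -7.0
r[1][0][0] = -94.0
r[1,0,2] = -5.0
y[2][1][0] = 81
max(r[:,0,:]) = 90.0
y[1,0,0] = 7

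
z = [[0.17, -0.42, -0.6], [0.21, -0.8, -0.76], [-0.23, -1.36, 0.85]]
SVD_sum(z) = [[-0.02, -0.21, 0.06], [-0.04, -0.50, 0.15], [-0.12, -1.49, 0.45]] + [[0.18,-0.21,-0.66], [0.25,-0.30,-0.91], [-0.11,0.13,0.40]] + [[0.0, 0.00, 0.0], [-0.0, -0.00, -0.00], [0.00, 0.00, 0.00]]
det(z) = -0.01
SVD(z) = [[0.13, -0.55, 0.82],[0.32, -0.76, -0.56],[0.94, 0.33, 0.08]] @ diag([1.6617200433107626, 1.3002587417691545, 0.0037016364181388134]) @ [[-0.08,-0.95,0.29], [-0.25,0.30,0.92], [0.96,0.0,0.27]]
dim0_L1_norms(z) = [0.61, 2.58, 2.21]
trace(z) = 0.22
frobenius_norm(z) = 2.11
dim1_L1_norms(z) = [1.19, 1.77, 2.44]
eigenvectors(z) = [[-0.31, -0.96, 0.45], [-0.33, -0.0, 0.73], [0.89, -0.26, 0.53]]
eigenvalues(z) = [1.44, 0.0, -1.22]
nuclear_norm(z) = 2.97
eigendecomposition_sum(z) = [[0.11, 0.21, -0.39],[0.11, 0.23, -0.41],[-0.3, -0.61, 1.1]] + [[0.0,-0.0,0.0], [0.00,-0.0,0.0], [0.0,-0.00,0.0]] + [[0.06,  -0.63,  -0.21],[0.10,  -1.03,  -0.35],[0.07,  -0.75,  -0.25]]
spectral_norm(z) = 1.66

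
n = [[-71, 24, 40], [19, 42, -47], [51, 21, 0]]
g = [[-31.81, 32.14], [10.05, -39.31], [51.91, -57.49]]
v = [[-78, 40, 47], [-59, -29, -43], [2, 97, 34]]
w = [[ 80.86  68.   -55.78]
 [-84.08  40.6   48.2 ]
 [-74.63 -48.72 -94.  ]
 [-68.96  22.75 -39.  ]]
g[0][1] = 32.14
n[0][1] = 24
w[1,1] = 40.6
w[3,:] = [-68.96, 22.75, -39.0]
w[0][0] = 80.86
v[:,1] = [40, -29, 97]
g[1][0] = 10.05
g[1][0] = 10.05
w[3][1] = 22.75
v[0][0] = -78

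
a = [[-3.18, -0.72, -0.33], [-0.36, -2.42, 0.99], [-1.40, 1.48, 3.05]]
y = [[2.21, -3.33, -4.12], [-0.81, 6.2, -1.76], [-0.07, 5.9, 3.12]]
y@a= [[-0.06, 0.37, -16.59], [2.81, -17.03, 1.04], [-6.27, -9.61, 15.38]]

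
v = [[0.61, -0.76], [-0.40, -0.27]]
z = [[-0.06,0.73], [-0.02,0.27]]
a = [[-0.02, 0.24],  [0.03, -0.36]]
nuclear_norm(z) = 0.78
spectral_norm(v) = 0.98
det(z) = -0.00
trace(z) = 0.21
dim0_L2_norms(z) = [0.06, 0.78]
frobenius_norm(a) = 0.43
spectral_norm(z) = 0.78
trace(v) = 0.34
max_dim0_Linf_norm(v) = 0.76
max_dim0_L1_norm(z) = 1.0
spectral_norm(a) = 0.43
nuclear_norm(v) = 1.46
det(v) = -0.47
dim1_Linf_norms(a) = [0.24, 0.36]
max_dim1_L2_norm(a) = 0.36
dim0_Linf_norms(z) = [0.06, 0.73]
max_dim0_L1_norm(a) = 0.6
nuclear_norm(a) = 0.43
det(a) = 0.00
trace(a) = -0.38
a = v @ z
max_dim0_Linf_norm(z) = 0.73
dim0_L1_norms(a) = [0.05, 0.6]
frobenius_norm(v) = 1.09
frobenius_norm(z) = 0.78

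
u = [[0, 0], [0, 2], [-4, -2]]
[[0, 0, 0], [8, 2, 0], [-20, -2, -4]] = u@[[3, 0, 1], [4, 1, 0]]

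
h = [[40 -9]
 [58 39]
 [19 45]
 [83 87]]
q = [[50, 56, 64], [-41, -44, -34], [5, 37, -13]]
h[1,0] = 58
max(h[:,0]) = 83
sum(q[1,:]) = -119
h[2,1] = 45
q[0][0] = 50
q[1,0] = -41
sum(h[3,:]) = 170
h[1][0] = 58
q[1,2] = -34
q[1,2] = -34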